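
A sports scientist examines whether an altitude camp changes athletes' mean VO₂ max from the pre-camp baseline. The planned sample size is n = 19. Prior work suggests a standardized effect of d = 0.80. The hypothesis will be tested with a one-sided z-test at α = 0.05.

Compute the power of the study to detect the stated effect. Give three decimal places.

Power ≈ 0.967

Noncentrality parameter: δ = d·√n = 0.80 × √19 = 3.4871
Critical value for a one-sided test at α = 0.05: z_α = 1.645.
Power = P(Z > 1.645 − δ) = Φ(1.842) = 0.9673.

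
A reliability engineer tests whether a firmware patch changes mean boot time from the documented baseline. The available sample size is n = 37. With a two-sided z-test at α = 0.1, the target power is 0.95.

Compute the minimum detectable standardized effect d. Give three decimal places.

d ≈ 0.541

Required noncentrality: δ = z_{0.05} + z_{0.05} = 1.645 + 1.645 = 3.290.
(Lower-tail contribution to power is negligible for δ > 0.)
δ = d·√n ⇒ d = δ/√n = 3.290/√37 = 0.5408.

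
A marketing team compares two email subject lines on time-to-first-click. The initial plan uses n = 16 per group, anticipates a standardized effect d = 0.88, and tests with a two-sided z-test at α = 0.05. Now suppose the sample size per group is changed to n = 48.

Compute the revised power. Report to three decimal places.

Power ≈ 0.991

With n = 48 per group: δ = d·√(n/2) = 0.88 × √(48/2) = 4.3111. Critical value z_{0.025} = 1.960.
Revised power = Φ(δ − 1.960) + Φ(−δ − 1.960) = Φ(2.351) + Φ(-6.271) = 0.9906 + 0.0000 = 0.9906.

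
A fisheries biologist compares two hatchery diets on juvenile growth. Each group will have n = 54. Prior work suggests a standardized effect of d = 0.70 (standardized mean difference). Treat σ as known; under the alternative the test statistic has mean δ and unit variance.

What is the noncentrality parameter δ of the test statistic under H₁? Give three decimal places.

The noncentrality parameter scales effect size by the design's sample-size factor: δ = d·√(n/2) = 0.70 × √(54/2) = 3.6373

δ ≈ 3.637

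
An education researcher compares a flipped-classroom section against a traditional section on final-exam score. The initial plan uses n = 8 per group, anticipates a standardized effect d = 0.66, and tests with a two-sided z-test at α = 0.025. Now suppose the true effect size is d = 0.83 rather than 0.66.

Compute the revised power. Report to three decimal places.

Power ≈ 0.281

With d = 0.83: δ = d·√(n/2) = 0.83 × √(8/2) = 1.6600. Critical value z_{0.0125} = 2.241.
Revised power = Φ(δ − 2.241) + Φ(−δ − 2.241) = Φ(-0.581) + Φ(-3.901) = 0.2805 + 0.0000 = 0.2805.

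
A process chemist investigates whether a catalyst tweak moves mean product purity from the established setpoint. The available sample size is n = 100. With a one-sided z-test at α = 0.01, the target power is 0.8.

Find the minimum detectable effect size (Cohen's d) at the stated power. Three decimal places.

d ≈ 0.317

Need Φ(δ − 2.326) = 0.8, so δ = 2.326 + 0.842 = 3.168.
δ = d·√n ⇒ d = δ/√n = 3.168/√100 = 0.3168.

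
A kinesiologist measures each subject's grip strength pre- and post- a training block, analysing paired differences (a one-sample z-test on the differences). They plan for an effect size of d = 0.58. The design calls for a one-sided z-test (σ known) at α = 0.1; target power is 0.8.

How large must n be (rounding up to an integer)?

n = 14

For power 0.8 need Φ(δ − z_{0.1}) = 0.8, so δ = z_{0.1} + z_{0.20} = 1.282 + 0.842 = 2.123.
δ = d·√n ⇒ n = (δ/d)² = (2.123 / 0.58)² = 13.40.
Round up to the next whole unit.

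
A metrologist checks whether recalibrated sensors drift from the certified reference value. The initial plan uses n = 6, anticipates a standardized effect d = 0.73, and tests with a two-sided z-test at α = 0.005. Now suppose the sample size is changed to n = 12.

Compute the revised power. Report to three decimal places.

Power ≈ 0.390

With n = 12: δ = d·√n = 0.73 × √12 = 2.5288. Critical value z_{0.0025} = 2.807.
Revised power = Φ(δ − 2.807) + Φ(−δ − 2.807) = Φ(-0.278) + Φ(-5.336) = 0.3904 + 0.0000 = 0.3904.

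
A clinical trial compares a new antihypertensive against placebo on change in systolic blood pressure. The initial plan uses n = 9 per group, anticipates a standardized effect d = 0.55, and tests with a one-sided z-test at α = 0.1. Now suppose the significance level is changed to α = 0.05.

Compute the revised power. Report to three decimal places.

δ = d·√(n/2) = 0.55 × √(9/2) = 1.1667 (unchanged). New critical value: z_{0.05} = 1.645.
Revised power = Φ(δ − 1.645) = Φ(-0.478) = 0.3163.

Power ≈ 0.316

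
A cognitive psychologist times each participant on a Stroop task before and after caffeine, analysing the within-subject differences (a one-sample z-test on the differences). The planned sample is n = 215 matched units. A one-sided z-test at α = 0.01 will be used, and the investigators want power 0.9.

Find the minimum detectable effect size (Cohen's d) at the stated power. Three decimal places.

Need Φ(δ − 2.326) = 0.9, so δ = 2.326 + 1.282 = 3.608.
δ = d·√n ⇒ d = δ/√n = 3.608/√215 = 0.2461.

d ≈ 0.246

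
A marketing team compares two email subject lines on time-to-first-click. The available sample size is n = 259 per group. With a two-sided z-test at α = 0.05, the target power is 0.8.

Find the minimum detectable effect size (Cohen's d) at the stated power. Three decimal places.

Need Φ(δ − 1.960) = 0.8, so δ = 1.960 + 0.842 = 2.802.
(Lower-tail contribution to power is negligible for δ > 0.)
δ = d·√(n/2) ⇒ d = δ/√(n/2) = 2.802/√(259/2) = 0.2462.

d ≈ 0.246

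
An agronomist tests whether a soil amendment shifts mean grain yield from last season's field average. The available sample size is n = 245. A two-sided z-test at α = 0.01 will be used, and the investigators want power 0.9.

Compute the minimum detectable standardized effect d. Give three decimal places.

Required noncentrality: δ = z_{0.005} + z_{0.10} = 2.576 + 1.282 = 3.857.
(Lower-tail contribution to power is negligible for δ > 0.)
δ = d·√n ⇒ d = δ/√n = 3.857/√245 = 0.2464.

d ≈ 0.246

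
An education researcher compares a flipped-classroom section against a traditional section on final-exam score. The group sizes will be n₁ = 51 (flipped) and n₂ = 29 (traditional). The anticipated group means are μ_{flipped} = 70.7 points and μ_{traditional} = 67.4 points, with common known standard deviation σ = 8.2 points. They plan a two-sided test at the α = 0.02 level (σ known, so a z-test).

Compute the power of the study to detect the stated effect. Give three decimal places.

Standardized effect: d = |μ_{flipped} − μ_{traditional}| / σ = |70.7 − 67.4| / 8.2 = 0.4024
Noncentrality parameter: δ = d / √(1/n₁ + 1/n₂) = 0.4024 / √(1/51 + 1/29) = 1.7304
Critical value for a two-sided test at α = 0.02: z_{α/2} = 2.326.
Power = Φ(δ − 2.326) + Φ(−δ − 2.326) = Φ(-0.596) + Φ(-4.057) = 0.2756 + 0.0000 = 0.2756.

Power ≈ 0.276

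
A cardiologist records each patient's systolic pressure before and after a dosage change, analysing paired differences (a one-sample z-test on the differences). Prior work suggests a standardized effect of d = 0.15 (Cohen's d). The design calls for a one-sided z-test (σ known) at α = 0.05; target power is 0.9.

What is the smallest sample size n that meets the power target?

n = 381

Set Φ(δ − 1.645) = 0.9; then δ − 1.645 = Φ⁻¹(0.9) = 1.282, giving δ = 2.926.
δ = d·√n ⇒ n = (δ/d)² = (2.926 / 0.15)² = 380.62.
Rounding up, n = 381.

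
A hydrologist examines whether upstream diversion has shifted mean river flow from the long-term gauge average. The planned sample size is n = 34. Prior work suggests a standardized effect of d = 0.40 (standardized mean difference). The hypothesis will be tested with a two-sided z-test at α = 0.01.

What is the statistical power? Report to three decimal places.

Noncentrality parameter: δ = d·√n = 0.40 × √34 = 2.3324
Two-sided α = 0.01 → critical value z_{0.005} = 2.576.
Power = Φ(δ − 2.576) + Φ(−δ − 2.576) = Φ(-0.243) + Φ(-4.908) = 0.4038 + 0.0000 = 0.4038.

Power ≈ 0.404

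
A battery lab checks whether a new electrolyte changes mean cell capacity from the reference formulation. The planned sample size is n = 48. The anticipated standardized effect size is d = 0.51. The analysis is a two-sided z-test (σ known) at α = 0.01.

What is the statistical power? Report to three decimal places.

Power ≈ 0.831

Noncentrality parameter: δ = d·√n = 0.51 × √48 = 3.5334
Critical value for a two-sided test at α = 0.01: z_{α/2} = 2.576.
Power = Φ(δ − 2.576) + Φ(−δ − 2.576) = Φ(0.958) + Φ(-6.109) = 0.8309 + 0.0000 = 0.8309.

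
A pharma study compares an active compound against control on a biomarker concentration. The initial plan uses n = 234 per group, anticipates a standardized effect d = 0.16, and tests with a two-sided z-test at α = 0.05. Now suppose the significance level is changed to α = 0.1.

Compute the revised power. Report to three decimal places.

δ = d·√(n/2) = 0.16 × √(234/2) = 1.7307 (unchanged). New critical value: z_{0.05} = 1.645.
Revised power = Φ(δ − 1.645) + Φ(−δ − 1.645) = Φ(0.086) + Φ(-3.376) = 0.5342 + 0.0004 = 0.5346.

Power ≈ 0.535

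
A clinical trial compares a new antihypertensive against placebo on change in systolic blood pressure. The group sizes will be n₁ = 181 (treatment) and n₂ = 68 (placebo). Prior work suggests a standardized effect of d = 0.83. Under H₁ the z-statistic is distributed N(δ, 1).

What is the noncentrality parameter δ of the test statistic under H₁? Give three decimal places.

The noncentrality parameter scales effect size by the design's sample-size factor: δ = d / √(1/n₁ + 1/n₂) = 0.83 / √(1/181 + 1/68) = 5.8354

δ ≈ 5.835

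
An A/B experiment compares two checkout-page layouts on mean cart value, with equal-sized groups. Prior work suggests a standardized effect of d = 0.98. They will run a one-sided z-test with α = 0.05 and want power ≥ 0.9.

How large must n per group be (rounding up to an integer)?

For power 0.9 need Φ(δ − z_{0.05}) = 0.9, so δ = z_{0.05} + z_{0.10} = 1.645 + 1.282 = 2.926.
δ = d·√(n/2) ⇒ n = 2(δ/d)² = 2 × (2.926 / 0.98)² = 17.83.
Round up to the next whole unit.

n = 18 per group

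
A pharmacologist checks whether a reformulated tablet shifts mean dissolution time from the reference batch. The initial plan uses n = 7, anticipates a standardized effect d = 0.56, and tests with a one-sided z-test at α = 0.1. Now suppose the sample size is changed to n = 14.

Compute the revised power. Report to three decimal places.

With n = 14: δ = d·√n = 0.56 × √14 = 2.0953. Critical value z_{0.1} = 1.282.
Revised power = P(Z > 1.282 − δ) = Φ(0.814) = 0.7921.

Power ≈ 0.792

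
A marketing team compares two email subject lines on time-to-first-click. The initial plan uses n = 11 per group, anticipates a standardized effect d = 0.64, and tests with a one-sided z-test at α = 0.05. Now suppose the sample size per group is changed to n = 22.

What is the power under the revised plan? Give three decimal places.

Power ≈ 0.684

With n = 22 per group: δ = d·√(n/2) = 0.64 × √(22/2) = 2.1226. Critical value z_{0.05} = 1.645.
Revised power = P(Z > 1.645 − δ) = Φ(0.478) = 0.6836.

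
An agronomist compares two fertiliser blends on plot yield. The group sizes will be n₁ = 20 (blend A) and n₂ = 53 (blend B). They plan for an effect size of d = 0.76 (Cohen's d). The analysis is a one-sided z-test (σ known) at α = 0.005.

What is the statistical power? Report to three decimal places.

Noncentrality parameter: δ = d / √(1/n₁ + 1/n₂) = 0.76 / √(1/20 + 1/53) = 2.8960
Critical value for a one-sided test at α = 0.005: z_α = 2.576.
Power = Φ(δ − 2.576) = Φ(0.320) = 0.6256.

Power ≈ 0.626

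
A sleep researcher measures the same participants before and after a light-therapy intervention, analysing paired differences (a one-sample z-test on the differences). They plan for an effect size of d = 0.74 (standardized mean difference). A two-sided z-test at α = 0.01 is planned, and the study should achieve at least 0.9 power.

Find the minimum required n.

Set Φ(δ − 2.576) = 0.9; then δ − 2.576 = Φ⁻¹(0.9) = 1.282, giving δ = 3.857.
(For δ > 0 the lower-tail rejection region contributes negligibly to power, so the one-term inversion is standard.)
δ = d·√n ⇒ n = (δ/d)² = (3.857 / 0.74)² = 27.17.
Round up to the next whole unit.

n = 28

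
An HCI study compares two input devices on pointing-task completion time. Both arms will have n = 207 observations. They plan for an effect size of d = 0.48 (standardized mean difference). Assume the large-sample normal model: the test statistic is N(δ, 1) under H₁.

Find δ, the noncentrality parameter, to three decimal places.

δ = d·√(n/2) = 0.48 × √(207/2) = 4.8833

δ ≈ 4.883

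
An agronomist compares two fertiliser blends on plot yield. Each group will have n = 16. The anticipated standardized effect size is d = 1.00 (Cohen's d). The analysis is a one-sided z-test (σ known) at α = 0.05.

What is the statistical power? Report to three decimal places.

Power ≈ 0.882

Noncentrality parameter: δ = d·√(n/2) = 1.00 × √(16/2) = 2.8284
Critical value for a one-sided test at α = 0.05: z_α = 1.645.
Power = P(Z > 1.645 − δ) = Φ(1.184) = 0.8817.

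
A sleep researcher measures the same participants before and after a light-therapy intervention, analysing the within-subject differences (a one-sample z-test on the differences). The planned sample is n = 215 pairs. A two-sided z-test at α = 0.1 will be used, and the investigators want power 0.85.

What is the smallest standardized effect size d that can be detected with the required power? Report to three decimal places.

d ≈ 0.183

Need Φ(δ − 1.645) = 0.85, so δ = 1.645 + 1.036 = 2.681.
(Lower-tail contribution to power is negligible for δ > 0.)
δ = d·√n ⇒ d = δ/√n = 2.681/√215 = 0.1829.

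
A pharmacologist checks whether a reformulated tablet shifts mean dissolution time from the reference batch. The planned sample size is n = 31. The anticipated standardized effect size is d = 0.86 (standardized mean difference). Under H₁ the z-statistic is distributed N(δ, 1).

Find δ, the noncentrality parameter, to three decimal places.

δ ≈ 4.788

δ = d·√n = 0.86 × √31 = 4.7883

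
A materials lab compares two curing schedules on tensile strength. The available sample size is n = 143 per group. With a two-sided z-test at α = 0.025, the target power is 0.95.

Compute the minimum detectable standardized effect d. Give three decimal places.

d ≈ 0.460

Required noncentrality: δ = z_{0.0125} + z_{0.05} = 2.241 + 1.645 = 3.886.
(Lower-tail contribution to power is negligible for δ > 0.)
δ = d·√(n/2) ⇒ d = δ/√(n/2) = 3.886/√(143/2) = 0.4596.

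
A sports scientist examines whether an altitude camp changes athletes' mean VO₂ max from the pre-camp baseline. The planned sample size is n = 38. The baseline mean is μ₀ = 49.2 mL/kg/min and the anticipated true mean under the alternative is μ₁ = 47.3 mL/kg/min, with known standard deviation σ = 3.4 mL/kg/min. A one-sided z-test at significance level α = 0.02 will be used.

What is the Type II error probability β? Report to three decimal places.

Standardized effect: d = |μ₁ − μ₀| / σ = |47.3 − 49.2| / 3.4 = 0.5588
Noncentrality parameter: δ = d·√n = 0.5588 × √38 = 3.4448
Critical value for a one-sided test at α = 0.02: z_α = 2.054.
Power = Φ(δ − 2.054) = Φ(1.391) = 0.9179.
Type II error: β = 1 − power = 1 − 0.9179 = 0.0821.

β ≈ 0.082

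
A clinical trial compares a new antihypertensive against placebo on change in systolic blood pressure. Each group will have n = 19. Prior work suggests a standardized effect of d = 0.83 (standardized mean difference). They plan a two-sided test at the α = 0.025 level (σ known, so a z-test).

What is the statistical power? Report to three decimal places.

Power ≈ 0.624

Noncentrality parameter: δ = d·√(n/2) = 0.83 × √(19/2) = 2.5582
Two-sided α = 0.025 → critical value z_{0.0125} = 2.241.
Power = Φ(δ − 2.241) + Φ(−δ − 2.241) = Φ(0.317) + Φ(-4.800) = 0.6243 + 0.0000 = 0.6243.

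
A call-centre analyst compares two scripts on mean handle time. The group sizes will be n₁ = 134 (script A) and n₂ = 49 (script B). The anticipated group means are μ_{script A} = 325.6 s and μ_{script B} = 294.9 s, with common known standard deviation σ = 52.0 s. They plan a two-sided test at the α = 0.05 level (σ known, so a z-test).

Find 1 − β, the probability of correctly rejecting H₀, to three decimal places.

Power ≈ 0.943

Standardized effect: d = |μ_{script A} − μ_{script B}| / σ = |325.6 − 294.9| / 52.0 = 0.5904
Noncentrality parameter: δ = d / √(1/n₁ + 1/n₂) = 0.5904 / √(1/134 + 1/49) = 3.5364
Two-sided α = 0.05 → critical value z_{0.025} = 1.960.
Power = Φ(δ − 1.960) + Φ(−δ − 1.960) = Φ(1.576) + Φ(-5.496) = 0.9425 + 0.0000 = 0.9425.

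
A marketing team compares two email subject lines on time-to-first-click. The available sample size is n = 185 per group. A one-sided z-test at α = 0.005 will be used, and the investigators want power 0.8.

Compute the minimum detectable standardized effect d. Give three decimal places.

d ≈ 0.355

Required noncentrality: δ = z_{0.005} + z_{0.20} = 2.576 + 0.842 = 3.417.
δ = d·√(n/2) ⇒ d = δ/√(n/2) = 3.417/√(185/2) = 0.3553.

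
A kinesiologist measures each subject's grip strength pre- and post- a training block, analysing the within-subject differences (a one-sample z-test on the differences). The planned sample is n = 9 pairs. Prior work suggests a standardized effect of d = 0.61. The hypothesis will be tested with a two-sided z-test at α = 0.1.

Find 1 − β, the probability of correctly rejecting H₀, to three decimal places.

Noncentrality parameter: δ = d·√n = 0.61 × √9 = 1.8300
Two-sided α = 0.1 → critical value z_{0.05} = 1.645.
Power = Φ(δ − 1.645) + Φ(−δ − 1.645) = Φ(0.185) + Φ(-3.475) = 0.5734 + 0.0003 = 0.5737.

Power ≈ 0.574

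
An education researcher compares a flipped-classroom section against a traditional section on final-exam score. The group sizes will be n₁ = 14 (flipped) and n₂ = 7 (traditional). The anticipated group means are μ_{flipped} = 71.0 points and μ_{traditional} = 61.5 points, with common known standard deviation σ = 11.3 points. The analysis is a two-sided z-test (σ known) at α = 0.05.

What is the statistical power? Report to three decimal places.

Standardized effect: d = |μ_{flipped} − μ_{traditional}| / σ = |71.0 − 61.5| / 11.3 = 0.8407
Noncentrality parameter: δ = d / √(1/n₁ + 1/n₂) = 0.8407 / √(1/14 + 1/7) = 1.8161
Critical value for a two-sided test at α = 0.05: z_{α/2} = 1.960.
Power = Φ(δ − 1.960) + Φ(−δ − 1.960) = Φ(-0.144) + Φ(-3.776) = 0.4428 + 0.0001 = 0.4429.

Power ≈ 0.443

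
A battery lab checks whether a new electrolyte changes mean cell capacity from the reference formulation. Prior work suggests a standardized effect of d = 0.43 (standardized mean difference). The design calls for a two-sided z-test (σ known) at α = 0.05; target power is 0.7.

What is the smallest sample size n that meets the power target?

n = 34

For power 0.7 need Φ(δ − z_{0.025}) = 0.7, so δ = z_{0.025} + z_{0.30} = 1.960 + 0.524 = 2.484.
(For δ > 0 the lower-tail rejection region contributes negligibly to power, so the one-term inversion is standard.)
δ = d·√n ⇒ n = (δ/d)² = (2.484 / 0.43)² = 33.38.
Rounding up, n = 34.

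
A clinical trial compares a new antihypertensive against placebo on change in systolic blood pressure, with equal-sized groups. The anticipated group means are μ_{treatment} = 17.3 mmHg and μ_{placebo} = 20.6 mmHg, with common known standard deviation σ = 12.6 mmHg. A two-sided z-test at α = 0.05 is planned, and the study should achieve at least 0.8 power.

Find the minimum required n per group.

n = 229 per group

Standardized effect: d = |μ_{treatment} − μ_{placebo}| / σ = |17.3 − 20.6| / 12.6 = 0.2619
Set Φ(δ − 1.960) = 0.8; then δ − 1.960 = Φ⁻¹(0.8) = 0.842, giving δ = 2.802.
(The Φ(−δ − z_{α/2}) term is vanishingly small for δ > 0 and is dropped in the standard sample-size formula.)
δ = d·√(n/2) ⇒ n = 2(δ/d)² = 2 × (2.802 / 0.2619)² = 228.85.
Rounding up, n = 229 per group.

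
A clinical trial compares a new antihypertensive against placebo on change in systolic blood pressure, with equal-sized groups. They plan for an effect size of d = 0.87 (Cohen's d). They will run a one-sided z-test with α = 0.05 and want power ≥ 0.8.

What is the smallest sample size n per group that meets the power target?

For power 0.8 need Φ(δ − z_{0.05}) = 0.8, so δ = z_{0.05} + z_{0.20} = 1.645 + 0.842 = 2.486.
δ = d·√(n/2) ⇒ n = 2(δ/d)² = 2 × (2.486 / 0.87)² = 16.34.
Rounding up, n = 17 per group.

n = 17 per group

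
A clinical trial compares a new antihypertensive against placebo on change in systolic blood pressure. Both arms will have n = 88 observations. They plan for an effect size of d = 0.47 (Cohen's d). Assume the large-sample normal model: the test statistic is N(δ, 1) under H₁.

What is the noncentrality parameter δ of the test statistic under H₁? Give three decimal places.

The noncentrality parameter scales effect size by the design's sample-size factor: δ = d·√(n/2) = 0.47 × √(88/2) = 3.1176

δ ≈ 3.118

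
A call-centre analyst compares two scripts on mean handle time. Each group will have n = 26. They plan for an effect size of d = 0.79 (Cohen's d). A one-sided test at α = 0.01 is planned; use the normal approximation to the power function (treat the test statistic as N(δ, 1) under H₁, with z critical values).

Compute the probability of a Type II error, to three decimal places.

Noncentrality parameter: δ = d·√(n/2) = 0.79 × √(26/2) = 2.8484
Critical value for a one-sided test at α = 0.01: z_α = 2.326.
Power = Φ(δ − 2.326) = Φ(0.522) = 0.6992.
Type II error: β = 1 − power = 1 − 0.6992 = 0.3008.

β ≈ 0.301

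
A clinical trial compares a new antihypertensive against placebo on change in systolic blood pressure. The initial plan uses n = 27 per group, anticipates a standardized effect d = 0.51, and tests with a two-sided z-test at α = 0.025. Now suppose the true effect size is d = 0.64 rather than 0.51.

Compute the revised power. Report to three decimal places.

With d = 0.64: δ = d·√(n/2) = 0.64 × √(27/2) = 2.3515. Critical value z_{0.0125} = 2.241.
Revised power = Φ(δ − 2.241) + Φ(−δ − 2.241) = Φ(0.110) + Φ(-4.593) = 0.5438 + 0.0000 = 0.5438.

Power ≈ 0.544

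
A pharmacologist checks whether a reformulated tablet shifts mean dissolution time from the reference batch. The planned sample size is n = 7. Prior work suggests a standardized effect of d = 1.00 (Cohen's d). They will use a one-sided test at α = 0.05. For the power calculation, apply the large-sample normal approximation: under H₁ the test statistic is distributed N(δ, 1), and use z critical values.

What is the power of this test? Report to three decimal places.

Noncentrality parameter: δ = d·√n = 1.00 × √7 = 2.6458
Critical value for a one-sided test at α = 0.05: z_α = 1.645.
Power = Φ(δ − 1.645) = Φ(1.001) = 0.8416.

Power ≈ 0.842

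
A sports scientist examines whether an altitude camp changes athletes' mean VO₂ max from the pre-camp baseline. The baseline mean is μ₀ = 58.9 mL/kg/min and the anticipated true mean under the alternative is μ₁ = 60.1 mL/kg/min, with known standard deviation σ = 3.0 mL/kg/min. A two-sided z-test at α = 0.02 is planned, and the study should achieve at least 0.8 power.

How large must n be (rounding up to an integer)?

Standardized effect: d = |μ₁ − μ₀| / σ = |60.1 − 58.9| / 3.0 = 0.4000
Set Φ(δ − 2.326) = 0.8; then δ − 2.326 = Φ⁻¹(0.8) = 0.842, giving δ = 3.168.
(The Φ(−δ − z_{α/2}) term is vanishingly small for δ > 0 and is dropped in the standard sample-size formula.)
δ = d·√n ⇒ n = (δ/d)² = (3.168 / 0.4000)² = 62.73.
Rounding up, n = 63.

n = 63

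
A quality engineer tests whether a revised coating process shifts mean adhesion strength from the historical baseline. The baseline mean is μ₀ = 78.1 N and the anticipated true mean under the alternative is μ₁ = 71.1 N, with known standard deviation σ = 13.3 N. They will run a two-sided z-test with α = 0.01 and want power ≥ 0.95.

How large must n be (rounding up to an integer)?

n = 65

Standardized effect: d = |μ₁ − μ₀| / σ = |71.1 − 78.1| / 13.3 = 0.5263
For power 0.95 need Φ(δ − z_{0.005}) = 0.95, so δ = z_{0.005} + z_{0.05} = 2.576 + 1.645 = 4.221.
(The Φ(−δ − z_{α/2}) term is vanishingly small for δ > 0 and is dropped in the standard sample-size formula.)
δ = d·√n ⇒ n = (δ/d)² = (4.221 / 0.5263)² = 64.31.
Round up to the next whole unit.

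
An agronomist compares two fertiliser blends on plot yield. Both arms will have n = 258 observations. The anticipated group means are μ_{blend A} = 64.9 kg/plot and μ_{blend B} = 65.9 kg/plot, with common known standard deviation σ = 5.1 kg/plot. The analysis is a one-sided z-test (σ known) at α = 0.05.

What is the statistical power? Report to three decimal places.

Power ≈ 0.720

Standardized effect: d = |μ_{blend A} − μ_{blend B}| / σ = |64.9 − 65.9| / 5.1 = 0.1961
Noncentrality parameter: δ = d·√(n/2) = 0.1961 × √(258/2) = 2.2270
Critical value for a one-sided test at α = 0.05: z_α = 1.645.
Power = Φ(δ − 1.645) = Φ(0.582) = 0.7198.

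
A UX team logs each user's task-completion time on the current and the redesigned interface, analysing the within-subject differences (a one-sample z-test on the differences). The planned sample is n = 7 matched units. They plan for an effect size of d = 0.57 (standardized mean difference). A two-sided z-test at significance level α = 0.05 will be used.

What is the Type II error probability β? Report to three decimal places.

Noncentrality parameter: λ = d·√n = 0.57 × √7 = 1.5081
Two-sided α = 0.05 → critical value z_{0.025} = 1.960.
Power = Φ(λ − 1.960) + Φ(−λ − 1.960) = Φ(-0.452) + Φ(-3.468) = 0.3257 + 0.0003 = 0.3259.
Type II error: β = 1 − power = 1 − 0.3259 = 0.6741.

β ≈ 0.674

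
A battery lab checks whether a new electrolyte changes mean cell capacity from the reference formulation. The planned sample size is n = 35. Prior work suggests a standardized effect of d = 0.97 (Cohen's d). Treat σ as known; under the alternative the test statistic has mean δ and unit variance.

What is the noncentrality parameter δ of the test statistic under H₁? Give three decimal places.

δ ≈ 5.739

The noncentrality parameter scales effect size by the design's sample-size factor: δ = d·√n = 0.97 × √35 = 5.7386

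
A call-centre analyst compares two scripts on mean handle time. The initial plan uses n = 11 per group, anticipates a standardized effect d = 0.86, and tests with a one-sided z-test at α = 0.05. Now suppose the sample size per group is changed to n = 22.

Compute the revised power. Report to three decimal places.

Power ≈ 0.886

With n = 22 per group: δ = d·√(n/2) = 0.86 × √(22/2) = 2.8523. Critical value z_{0.05} = 1.645.
Revised power = P(Z > 1.645 − δ) = Φ(1.207) = 0.8864.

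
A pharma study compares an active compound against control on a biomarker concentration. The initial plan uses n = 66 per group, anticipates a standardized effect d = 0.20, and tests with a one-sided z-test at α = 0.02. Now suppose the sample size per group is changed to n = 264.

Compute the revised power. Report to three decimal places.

Power ≈ 0.596

With n = 264 per group: δ = d·√(n/2) = 0.20 × √(264/2) = 2.2978. Critical value z_{0.02} = 2.054.
Revised power = Φ(δ − 2.054) = Φ(0.244) = 0.5964.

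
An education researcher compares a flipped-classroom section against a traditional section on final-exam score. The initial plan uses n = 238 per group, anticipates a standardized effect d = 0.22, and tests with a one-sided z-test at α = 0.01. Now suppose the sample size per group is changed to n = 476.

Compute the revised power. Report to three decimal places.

Power ≈ 0.857

With n = 476 per group: δ = d·√(n/2) = 0.22 × √(476/2) = 3.3940. Critical value z_{0.01} = 2.326.
Revised power = Φ(δ − 2.326) = Φ(1.068) = 0.8572.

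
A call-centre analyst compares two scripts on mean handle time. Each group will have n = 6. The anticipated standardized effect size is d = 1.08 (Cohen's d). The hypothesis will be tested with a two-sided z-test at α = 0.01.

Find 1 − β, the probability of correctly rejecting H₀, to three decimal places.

Noncentrality parameter: δ = d·√(n/2) = 1.08 × √(6/2) = 1.8706
Two-sided α = 0.01 → critical value z_{0.005} = 2.576.
Power = Φ(δ − 2.576) + Φ(−δ − 2.576) = Φ(-0.705) + Φ(-4.446) = 0.2403 + 0.0000 = 0.2403.

Power ≈ 0.240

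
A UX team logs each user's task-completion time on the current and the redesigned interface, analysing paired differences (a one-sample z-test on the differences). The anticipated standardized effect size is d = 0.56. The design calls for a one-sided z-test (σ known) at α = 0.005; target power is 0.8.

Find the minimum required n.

n = 38

Set Φ(δ − 2.576) = 0.8; then δ − 2.576 = Φ⁻¹(0.8) = 0.842, giving δ = 3.417.
δ = d·√n ⇒ n = (δ/d)² = (3.417 / 0.56)² = 37.24.
Round up to the next whole unit.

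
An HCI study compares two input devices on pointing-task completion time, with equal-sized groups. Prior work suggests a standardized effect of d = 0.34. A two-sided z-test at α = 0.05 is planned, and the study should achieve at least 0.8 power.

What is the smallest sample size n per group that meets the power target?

Set Φ(δ − 1.960) = 0.8; then δ − 1.960 = Φ⁻¹(0.8) = 0.842, giving δ = 2.802.
(Ignoring the negligible lower-tail rejection probability gives the usual closed-form inversion.)
δ = d·√(n/2) ⇒ n = 2(δ/d)² = 2 × (2.802 / 0.34)² = 135.79.
Rounding up, n = 136 per group.

n = 136 per group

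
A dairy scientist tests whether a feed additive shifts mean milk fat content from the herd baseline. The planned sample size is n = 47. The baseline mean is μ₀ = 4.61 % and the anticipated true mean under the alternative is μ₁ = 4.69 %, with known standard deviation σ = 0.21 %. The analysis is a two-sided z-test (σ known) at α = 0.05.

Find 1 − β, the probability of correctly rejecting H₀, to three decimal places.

Standardized effect: d = |μ₁ − μ₀| / σ = |4.69 − 4.61| / 0.21 = 0.3810
Noncentrality parameter: δ = d·√n = 0.3810 × √47 = 2.6117
Two-sided α = 0.05 → critical value z_{0.025} = 1.960.
Power = Φ(δ − 1.960) + Φ(−δ − 1.960) = Φ(0.652) + Φ(-4.572) = 0.7427 + 0.0000 = 0.7427.

Power ≈ 0.743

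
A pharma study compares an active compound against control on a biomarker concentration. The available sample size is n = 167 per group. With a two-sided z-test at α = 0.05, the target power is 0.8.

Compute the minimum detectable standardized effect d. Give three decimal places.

d ≈ 0.307

Required noncentrality: δ = z_{0.025} + z_{0.20} = 1.960 + 0.842 = 2.802.
(The second rejection-region term Φ(−δ − z_{α/2}) is negligible and dropped.)
δ = d·√(n/2) ⇒ d = δ/√(n/2) = 2.802/√(167/2) = 0.3066.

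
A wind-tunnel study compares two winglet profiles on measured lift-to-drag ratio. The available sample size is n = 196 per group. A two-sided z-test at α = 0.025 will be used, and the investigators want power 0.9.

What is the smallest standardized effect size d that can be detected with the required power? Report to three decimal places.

d ≈ 0.356

Need Φ(δ − 2.241) = 0.9, so δ = 2.241 + 1.282 = 3.523.
(The second rejection-region term Φ(−δ − z_{α/2}) is negligible and dropped.)
δ = d·√(n/2) ⇒ d = δ/√(n/2) = 3.523/√(196/2) = 0.3559.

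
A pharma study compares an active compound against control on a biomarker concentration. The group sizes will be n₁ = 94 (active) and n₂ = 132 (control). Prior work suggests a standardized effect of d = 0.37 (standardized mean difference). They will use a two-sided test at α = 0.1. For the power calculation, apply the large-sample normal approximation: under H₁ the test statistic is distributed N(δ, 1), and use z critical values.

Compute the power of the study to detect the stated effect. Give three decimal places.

Power ≈ 0.864

Noncentrality parameter: δ = d / √(1/n₁ + 1/n₂) = 0.37 / √(1/94 + 1/132) = 2.7416
Critical value for a two-sided test at α = 0.1: z_{α/2} = 1.645.
Power = Φ(δ − 1.645) + Φ(−δ − 1.645) = Φ(1.097) + Φ(-4.386) = 0.8636 + 0.0000 = 0.8636.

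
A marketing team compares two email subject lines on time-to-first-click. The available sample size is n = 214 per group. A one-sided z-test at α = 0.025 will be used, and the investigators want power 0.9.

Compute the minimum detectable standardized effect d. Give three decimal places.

Need Φ(δ − 1.960) = 0.9, so δ = 1.960 + 1.282 = 3.242.
δ = d·√(n/2) ⇒ d = δ/√(n/2) = 3.242/√(214/2) = 0.3134.

d ≈ 0.313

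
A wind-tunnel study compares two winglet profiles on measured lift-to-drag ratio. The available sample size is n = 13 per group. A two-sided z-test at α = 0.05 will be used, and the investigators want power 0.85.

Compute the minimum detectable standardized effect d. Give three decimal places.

Need Φ(δ − 1.960) = 0.85, so δ = 1.960 + 1.036 = 2.996.
(The second rejection-region term Φ(−δ − z_{α/2}) is negligible and dropped.)
δ = d·√(n/2) ⇒ d = δ/√(n/2) = 2.996/√(13/2) = 1.1753.

d ≈ 1.175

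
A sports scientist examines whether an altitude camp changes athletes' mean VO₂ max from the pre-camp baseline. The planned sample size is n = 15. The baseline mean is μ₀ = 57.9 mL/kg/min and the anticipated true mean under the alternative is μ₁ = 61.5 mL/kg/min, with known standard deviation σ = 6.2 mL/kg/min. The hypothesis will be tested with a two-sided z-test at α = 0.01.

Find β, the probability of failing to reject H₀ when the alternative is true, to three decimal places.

β ≈ 0.628

Standardized effect: d = |μ₁ − μ₀| / σ = |61.5 − 57.9| / 6.2 = 0.5806
Noncentrality parameter: δ = d·√n = 0.5806 × √15 = 2.2488
Critical value for a two-sided test at α = 0.01: z_{α/2} = 2.576.
Power = Φ(δ − 2.576) + Φ(−δ − 2.576) = Φ(-0.327) + Φ(-4.825) = 0.3718 + 0.0000 = 0.3718.
Type II error: β = 1 − power = 1 − 0.3718 = 0.6282.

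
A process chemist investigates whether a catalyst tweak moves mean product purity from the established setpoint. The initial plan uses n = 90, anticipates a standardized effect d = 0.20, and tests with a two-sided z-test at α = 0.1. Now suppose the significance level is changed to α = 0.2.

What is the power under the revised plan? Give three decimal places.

Power ≈ 0.732

δ = d·√n = 0.20 × √90 = 1.8974 (unchanged). New critical value: z_{0.1} = 1.282.
Revised power = Φ(δ − 1.282) + Φ(−δ − 1.282) = Φ(0.616) + Φ(-3.179) = 0.7310 + 0.0007 = 0.7317.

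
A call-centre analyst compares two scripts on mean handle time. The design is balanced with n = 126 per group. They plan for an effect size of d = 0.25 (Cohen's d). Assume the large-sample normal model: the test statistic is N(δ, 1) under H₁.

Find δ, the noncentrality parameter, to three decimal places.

δ ≈ 1.984

δ = d·√(n/2) = 0.25 × √(126/2) = 1.9843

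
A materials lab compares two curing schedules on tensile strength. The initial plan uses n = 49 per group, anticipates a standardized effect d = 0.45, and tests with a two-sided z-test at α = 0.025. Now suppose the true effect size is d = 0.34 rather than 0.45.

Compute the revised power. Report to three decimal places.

Power ≈ 0.288

With d = 0.34: δ = d·√(n/2) = 0.34 × √(49/2) = 1.6829. Critical value z_{0.0125} = 2.241.
Revised power = Φ(δ − 2.241) + Φ(−δ − 2.241) = Φ(-0.558) + Φ(-3.924) = 0.2883 + 0.0000 = 0.2883.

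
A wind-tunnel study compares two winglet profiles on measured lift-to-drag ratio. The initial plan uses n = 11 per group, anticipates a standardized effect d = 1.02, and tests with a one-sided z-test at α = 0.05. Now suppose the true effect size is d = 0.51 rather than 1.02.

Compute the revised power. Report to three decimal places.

Power ≈ 0.327

With d = 0.51: δ = d·√(n/2) = 0.51 × √(11/2) = 1.1961. Critical value z_{0.05} = 1.645.
Revised power = Φ(δ − 1.645) = Φ(-0.449) = 0.3268.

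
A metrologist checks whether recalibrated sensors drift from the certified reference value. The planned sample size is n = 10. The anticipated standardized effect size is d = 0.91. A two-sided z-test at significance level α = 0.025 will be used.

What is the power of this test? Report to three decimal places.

Power ≈ 0.738

Noncentrality parameter: δ = d·√n = 0.91 × √10 = 2.8777
Critical value for a two-sided test at α = 0.025: z_{α/2} = 2.241.
Power = Φ(δ − 2.241) + Φ(−δ − 2.241) = Φ(0.636) + Φ(-5.119) = 0.7377 + 0.0000 = 0.7377.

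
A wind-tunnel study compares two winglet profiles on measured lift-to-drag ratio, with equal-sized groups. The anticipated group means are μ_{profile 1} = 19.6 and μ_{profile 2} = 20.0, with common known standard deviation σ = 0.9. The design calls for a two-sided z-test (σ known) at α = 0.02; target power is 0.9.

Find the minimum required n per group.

Standardized effect: d = |μ_{profile 1} − μ_{profile 2}| / σ = |19.6 − 20.0| / 0.9 = 0.4444
Set Φ(δ − 2.326) = 0.9; then δ − 2.326 = Φ⁻¹(0.9) = 1.282, giving δ = 3.608.
(Ignoring the negligible lower-tail rejection probability gives the usual closed-form inversion.)
δ = d·√(n/2) ⇒ n = 2(δ/d)² = 2 × (3.608 / 0.4444)² = 131.80.
Rounding up, n = 132 per group.

n = 132 per group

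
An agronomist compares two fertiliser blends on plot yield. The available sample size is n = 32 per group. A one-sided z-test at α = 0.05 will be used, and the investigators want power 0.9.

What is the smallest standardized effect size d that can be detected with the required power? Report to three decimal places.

Need Φ(δ − 1.645) = 0.9, so δ = 1.645 + 1.282 = 2.926.
δ = d·√(n/2) ⇒ d = δ/√(n/2) = 2.926/√(32/2) = 0.7316.

d ≈ 0.732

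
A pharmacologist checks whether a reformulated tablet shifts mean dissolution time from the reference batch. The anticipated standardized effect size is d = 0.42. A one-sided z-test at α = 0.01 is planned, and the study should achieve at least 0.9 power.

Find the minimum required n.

Set Φ(δ − 2.326) = 0.9; then δ − 2.326 = Φ⁻¹(0.9) = 1.282, giving δ = 3.608.
δ = d·√n ⇒ n = (δ/d)² = (3.608 / 0.42)² = 73.79.
Round up to the next whole unit.

n = 74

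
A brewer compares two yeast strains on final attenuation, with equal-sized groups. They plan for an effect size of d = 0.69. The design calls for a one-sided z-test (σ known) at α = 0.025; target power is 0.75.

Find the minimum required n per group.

n = 30 per group

For power 0.75 need Φ(δ − z_{0.025}) = 0.75, so δ = z_{0.025} + z_{0.25} = 1.960 + 0.674 = 2.634.
δ = d·√(n/2) ⇒ n = 2(δ/d)² = 2 × (2.634 / 0.69)² = 29.15.
Rounding up, n = 30 per group.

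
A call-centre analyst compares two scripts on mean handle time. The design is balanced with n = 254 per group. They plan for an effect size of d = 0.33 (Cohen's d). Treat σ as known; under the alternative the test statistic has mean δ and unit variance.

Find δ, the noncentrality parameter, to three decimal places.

δ ≈ 3.719

The noncentrality parameter scales effect size by the design's sample-size factor: δ = d·√(n/2) = 0.33 × √(254/2) = 3.7189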